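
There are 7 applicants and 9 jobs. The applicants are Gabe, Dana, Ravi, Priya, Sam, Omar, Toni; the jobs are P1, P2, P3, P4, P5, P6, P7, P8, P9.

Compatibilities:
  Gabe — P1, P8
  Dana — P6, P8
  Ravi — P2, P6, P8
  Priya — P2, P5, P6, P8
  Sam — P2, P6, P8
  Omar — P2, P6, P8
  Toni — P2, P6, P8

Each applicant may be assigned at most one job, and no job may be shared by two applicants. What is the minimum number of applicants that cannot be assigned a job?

2

A valid assignment of size 5: Gabe-P1, Dana-P6, Ravi-P2, Priya-P5, Sam-P8.
The set {Dana, Ravi, Sam, Omar, Toni} has only 3 neighbours ({P2, P6, P8}), so by Hall's theorem at most 5 of the 7 applicants can be matched.
That matches 5 of the 7, leaving 2 unmatched; no matching can do better.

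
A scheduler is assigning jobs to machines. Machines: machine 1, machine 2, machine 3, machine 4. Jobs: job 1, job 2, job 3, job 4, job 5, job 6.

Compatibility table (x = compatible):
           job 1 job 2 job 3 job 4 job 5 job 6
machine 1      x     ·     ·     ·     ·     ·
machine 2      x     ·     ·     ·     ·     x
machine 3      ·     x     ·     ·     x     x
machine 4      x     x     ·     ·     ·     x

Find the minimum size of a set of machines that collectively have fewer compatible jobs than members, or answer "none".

none

A matching saturating every machine exists, for instance machine 1→job 1, machine 2→job 6, machine 3→job 5, machine 4→job 2.
By Hall's marriage theorem, this means |N(S)| ≥ |S| for every subset S, so no violating subset exists.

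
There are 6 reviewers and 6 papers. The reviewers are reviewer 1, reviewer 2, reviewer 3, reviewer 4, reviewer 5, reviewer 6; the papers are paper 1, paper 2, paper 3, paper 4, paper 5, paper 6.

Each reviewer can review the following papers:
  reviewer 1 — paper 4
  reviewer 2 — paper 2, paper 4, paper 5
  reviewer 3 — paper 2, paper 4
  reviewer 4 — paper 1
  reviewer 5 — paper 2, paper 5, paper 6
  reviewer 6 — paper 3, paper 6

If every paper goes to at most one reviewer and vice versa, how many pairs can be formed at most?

One maximum matching: reviewer 1→paper 4, reviewer 2→paper 5, reviewer 3→paper 2, reviewer 4→paper 1, reviewer 5→paper 6, reviewer 6→paper 3.
This saturates every reviewer, so 6 is the maximum.

6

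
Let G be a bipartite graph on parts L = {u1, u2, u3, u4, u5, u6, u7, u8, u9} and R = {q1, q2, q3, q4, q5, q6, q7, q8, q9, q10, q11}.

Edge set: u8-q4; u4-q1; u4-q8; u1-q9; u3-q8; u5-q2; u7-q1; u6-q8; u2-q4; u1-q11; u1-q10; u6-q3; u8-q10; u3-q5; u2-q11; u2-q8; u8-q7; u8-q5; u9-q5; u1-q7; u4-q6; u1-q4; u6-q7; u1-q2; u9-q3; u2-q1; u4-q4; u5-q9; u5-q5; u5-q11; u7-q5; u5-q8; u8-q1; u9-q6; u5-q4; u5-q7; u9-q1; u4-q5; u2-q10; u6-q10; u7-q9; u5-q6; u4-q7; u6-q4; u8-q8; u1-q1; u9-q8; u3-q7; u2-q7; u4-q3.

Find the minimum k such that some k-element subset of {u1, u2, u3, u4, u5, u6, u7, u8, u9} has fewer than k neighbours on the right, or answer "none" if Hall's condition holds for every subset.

none

A matching saturating every left vertex exists, for instance u1→q2, u2→q1, u3→q5, u4→q4, u5→q11, u6→q8, u7→q9, u8→q7, u9→q6.
By Hall's marriage theorem, this means |N(S)| ≥ |S| for every subset S, so no violating subset exists.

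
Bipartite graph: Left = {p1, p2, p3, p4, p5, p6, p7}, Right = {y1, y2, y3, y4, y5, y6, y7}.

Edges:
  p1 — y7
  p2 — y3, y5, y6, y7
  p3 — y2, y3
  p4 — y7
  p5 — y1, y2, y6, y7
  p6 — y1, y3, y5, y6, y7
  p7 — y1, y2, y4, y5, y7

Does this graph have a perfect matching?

No

The set {p1, p4} has only 1 neighbour ({y7}), so by Hall's theorem at most 6 of the 7 left vertices can be matched.
Hence no matching covers every left vertex.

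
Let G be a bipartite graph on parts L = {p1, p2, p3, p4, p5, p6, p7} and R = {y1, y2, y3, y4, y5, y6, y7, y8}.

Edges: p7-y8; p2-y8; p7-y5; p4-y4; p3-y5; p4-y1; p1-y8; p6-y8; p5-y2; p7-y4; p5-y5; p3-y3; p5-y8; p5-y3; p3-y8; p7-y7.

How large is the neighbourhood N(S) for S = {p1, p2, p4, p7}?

The union of neighbours of {p1, p2, p4, p7} is {y1, y4, y5, y7, y8}, which has 5 elements.
Since |N(S)| = 5 ≥ |S| = 4, Hall's condition holds for this subset.

5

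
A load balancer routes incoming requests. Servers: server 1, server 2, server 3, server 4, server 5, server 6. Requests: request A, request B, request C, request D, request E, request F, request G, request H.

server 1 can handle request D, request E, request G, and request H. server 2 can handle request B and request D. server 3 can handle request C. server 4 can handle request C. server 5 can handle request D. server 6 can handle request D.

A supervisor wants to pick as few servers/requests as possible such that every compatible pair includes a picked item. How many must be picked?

4

{server 1, server 2, request C, request D} is a vertex cover of size 4: every edge has an endpoint in this set.
No smaller cover exists because server 1–request G, server 2–request B, server 3–request C, server 5–request D is a matching of size 4, and a cover must include an endpoint of each of these disjoint edges (König's theorem).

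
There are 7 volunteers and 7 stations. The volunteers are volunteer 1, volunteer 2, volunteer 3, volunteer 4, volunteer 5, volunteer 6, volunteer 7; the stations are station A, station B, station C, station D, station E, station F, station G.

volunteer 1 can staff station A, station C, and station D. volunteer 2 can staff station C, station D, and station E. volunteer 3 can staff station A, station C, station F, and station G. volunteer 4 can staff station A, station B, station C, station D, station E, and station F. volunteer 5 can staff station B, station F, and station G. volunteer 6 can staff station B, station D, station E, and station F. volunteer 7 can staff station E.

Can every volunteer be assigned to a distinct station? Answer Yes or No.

Yes

One maximum matching: volunteer 1–station D, volunteer 2–station C, volunteer 3–station A, volunteer 4–station F, volunteer 5–station G, volunteer 6–station B, volunteer 7–station E.
All 7 volunteers are covered.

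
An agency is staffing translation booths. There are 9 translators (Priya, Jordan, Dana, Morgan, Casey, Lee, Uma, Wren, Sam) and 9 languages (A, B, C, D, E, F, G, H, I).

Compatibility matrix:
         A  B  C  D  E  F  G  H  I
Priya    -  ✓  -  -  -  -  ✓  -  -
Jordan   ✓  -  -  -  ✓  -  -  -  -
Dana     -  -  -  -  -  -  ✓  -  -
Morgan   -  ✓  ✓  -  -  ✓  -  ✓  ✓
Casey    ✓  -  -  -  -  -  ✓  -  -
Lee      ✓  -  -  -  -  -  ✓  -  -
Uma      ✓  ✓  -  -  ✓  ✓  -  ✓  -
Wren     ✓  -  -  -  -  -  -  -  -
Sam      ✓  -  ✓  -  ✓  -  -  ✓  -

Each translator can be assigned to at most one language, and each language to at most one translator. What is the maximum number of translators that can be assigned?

7

For example, pair Priya→B, Jordan→E, Dana→G, Morgan→F, Casey→A, Uma→H, Sam→C.
The set {Dana, Casey, Lee, Wren} has only 2 neighbours ({A, G}), so by Hall's theorem at most 7 of the 9 translators can be matched.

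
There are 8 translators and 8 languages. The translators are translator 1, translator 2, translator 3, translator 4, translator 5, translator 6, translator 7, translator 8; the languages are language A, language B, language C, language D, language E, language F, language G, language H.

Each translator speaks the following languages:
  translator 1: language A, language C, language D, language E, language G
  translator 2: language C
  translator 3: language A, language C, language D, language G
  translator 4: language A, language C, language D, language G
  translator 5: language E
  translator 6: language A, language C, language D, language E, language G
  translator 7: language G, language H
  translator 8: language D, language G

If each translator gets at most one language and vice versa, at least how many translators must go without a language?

2

One maximum matching: translator 1–language G, translator 2–language C, translator 3–language A, translator 4–language D, translator 5–language E, translator 7–language H.
The set {translator 1, translator 2, translator 3, translator 4, translator 5, translator 6, translator 8} has only 5 neighbours ({language A, language C, language D, language E, language G}), so by Hall's theorem at most 6 of the 8 translators can be matched.
That matches 6 of the 8, leaving 2 unmatched; no matching can do better.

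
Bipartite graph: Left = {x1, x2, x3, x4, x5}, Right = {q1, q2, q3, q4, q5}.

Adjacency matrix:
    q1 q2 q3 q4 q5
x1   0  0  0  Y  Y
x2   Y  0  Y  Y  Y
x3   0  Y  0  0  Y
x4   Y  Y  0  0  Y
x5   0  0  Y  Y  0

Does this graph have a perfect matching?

Yes

One maximum matching: x1-q5, x2-q3, x3-q2, x4-q1, x5-q4.
All 5 left vertices are covered.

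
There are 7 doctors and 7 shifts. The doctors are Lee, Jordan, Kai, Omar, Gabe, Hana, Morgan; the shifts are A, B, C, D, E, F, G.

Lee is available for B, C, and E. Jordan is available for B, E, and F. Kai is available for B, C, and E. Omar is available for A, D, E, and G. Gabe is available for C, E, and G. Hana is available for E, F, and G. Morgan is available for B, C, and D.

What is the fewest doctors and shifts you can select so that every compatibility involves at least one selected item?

7

The 7 edges Lee–C, Jordan–F, Kai–B, Omar–A, Gabe–G, Hana–E, Morgan–D form a matching, so any vertex cover needs at least 7 vertices (one per matched edge).
Conversely {Lee, Jordan, Kai, Omar, Gabe, Hana, Morgan} meets every edge and has exactly 7 vertices, so 7 is optimal.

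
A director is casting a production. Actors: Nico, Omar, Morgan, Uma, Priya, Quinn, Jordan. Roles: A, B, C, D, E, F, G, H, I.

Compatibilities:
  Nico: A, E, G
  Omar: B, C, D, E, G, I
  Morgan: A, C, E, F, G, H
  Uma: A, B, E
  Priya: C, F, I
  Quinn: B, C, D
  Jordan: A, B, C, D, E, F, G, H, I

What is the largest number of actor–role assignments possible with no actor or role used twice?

For example, pair Nico→A, Omar→E, Morgan→H, Uma→B, Priya→F, Quinn→C, Jordan→G.
All 7 actors are matched, so no larger matching exists.

7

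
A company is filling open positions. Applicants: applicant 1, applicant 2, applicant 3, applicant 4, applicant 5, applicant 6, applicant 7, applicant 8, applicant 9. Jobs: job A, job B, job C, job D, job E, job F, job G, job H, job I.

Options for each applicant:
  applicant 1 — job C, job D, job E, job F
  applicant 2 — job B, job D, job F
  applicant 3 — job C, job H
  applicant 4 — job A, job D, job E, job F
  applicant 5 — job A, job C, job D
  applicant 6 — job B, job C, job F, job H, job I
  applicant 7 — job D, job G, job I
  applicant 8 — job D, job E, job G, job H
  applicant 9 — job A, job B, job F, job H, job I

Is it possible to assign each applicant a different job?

Yes

A valid assignment of size 9: applicant 1-job E, applicant 2-job B, applicant 3-job C, applicant 4-job A, applicant 5-job D, applicant 6-job H, applicant 7-job I, applicant 8-job G, applicant 9-job F.
All 9 applicants are covered.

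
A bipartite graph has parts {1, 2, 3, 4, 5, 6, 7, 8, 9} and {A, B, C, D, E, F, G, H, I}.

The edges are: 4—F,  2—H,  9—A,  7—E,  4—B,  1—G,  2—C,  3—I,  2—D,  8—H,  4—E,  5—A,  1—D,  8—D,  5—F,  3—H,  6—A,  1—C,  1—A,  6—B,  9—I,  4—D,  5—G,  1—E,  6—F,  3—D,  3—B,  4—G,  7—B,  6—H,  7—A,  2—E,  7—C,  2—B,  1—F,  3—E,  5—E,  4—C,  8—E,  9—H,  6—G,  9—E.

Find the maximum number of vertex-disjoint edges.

One maximum matching: 1–G, 2–H, 3–I, 4–B, 5–F, 6–A, 7–C, 8–D, 9–E.
This saturates every left vertex, so 9 is the maximum.

9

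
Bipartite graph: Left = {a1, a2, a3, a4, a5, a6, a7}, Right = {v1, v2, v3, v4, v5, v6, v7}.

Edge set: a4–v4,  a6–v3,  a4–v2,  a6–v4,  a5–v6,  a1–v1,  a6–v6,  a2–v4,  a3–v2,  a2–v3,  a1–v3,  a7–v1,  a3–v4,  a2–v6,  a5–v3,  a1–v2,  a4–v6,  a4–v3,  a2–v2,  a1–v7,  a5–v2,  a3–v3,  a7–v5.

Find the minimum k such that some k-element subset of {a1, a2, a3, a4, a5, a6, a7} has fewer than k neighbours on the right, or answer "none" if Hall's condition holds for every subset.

Take S = {a2, a3, a4, a5, a6}. Its neighbourhood is {v2, v3, v4, v6}, so |N(S)| = 4 < |S| = 5.
Every subset of size less than 5 has at least as many neighbours as members, so 5 is the minimum.

5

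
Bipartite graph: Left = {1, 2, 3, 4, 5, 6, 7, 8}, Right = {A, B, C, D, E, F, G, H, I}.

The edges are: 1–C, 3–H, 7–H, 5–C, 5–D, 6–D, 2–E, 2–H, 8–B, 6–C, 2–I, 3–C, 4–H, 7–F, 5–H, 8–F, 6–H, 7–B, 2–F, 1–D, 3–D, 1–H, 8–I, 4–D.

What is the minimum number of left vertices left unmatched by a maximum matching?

2

One maximum matching: 1–C, 2–E, 3–H, 4–D, 7–F, 8–B.
The set {1, 3, 4, 5, 6} has only 3 neighbours ({C, D, H}), so by Hall's theorem at most 6 of the 8 left vertices can be matched.
That matches 6 of the 8, leaving 2 unmatched; no matching can do better.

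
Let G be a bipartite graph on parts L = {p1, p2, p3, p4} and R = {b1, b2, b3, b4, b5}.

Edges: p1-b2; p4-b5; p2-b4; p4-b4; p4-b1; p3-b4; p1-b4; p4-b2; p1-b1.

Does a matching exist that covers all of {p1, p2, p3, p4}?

The set {p2, p3} has only 1 neighbour ({b4}), so by Hall's theorem at most 3 of the 4 left vertices can be matched.
Hence no matching covers every left vertex.

No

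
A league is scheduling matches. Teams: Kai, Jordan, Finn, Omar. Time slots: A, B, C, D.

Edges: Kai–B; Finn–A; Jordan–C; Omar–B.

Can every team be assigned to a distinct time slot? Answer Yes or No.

The set {Kai, Omar} has only 1 neighbour ({B}), so by Hall's theorem at most 3 of the 4 teams can be matched.
Hence no matching covers every team.

No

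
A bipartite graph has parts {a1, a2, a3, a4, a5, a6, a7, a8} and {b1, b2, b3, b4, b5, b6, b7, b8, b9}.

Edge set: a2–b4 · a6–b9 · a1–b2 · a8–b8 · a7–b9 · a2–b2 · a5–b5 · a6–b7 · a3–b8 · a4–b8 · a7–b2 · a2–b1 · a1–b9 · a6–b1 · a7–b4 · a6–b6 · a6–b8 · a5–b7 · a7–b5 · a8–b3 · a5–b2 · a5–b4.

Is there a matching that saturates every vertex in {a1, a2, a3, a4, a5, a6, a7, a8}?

No

The set {a3, a4} has only 1 neighbour ({b8}), so by Hall's theorem at most 7 of the 8 left vertices can be matched.
Hence no matching covers every left vertex.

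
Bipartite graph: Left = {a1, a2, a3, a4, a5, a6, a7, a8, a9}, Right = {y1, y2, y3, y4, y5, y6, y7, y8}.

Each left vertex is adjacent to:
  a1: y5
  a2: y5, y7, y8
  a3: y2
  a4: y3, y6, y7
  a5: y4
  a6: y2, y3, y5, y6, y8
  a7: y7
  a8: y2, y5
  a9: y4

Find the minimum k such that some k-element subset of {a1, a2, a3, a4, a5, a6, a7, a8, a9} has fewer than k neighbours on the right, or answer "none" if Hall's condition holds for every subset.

2

Take S = {a5, a9}. Its neighbourhood is {y4}, so |N(S)| = 1 < |S| = 2.
No single vertex violates Hall's condition since each has at least one neighbour, so 2 is the minimum.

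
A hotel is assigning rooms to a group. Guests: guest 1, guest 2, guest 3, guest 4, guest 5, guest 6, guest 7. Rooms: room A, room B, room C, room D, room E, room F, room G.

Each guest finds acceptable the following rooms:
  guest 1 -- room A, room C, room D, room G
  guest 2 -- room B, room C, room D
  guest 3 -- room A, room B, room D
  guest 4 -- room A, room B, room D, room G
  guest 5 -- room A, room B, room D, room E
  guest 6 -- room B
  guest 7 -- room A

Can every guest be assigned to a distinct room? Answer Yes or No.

No

The set {guest 1, guest 2, guest 3, guest 4, guest 6, guest 7} has only 5 neighbours ({room A, room B, room C, room D, room G}), so by Hall's theorem at most 6 of the 7 guests can be matched.
Hence no matching covers every guest.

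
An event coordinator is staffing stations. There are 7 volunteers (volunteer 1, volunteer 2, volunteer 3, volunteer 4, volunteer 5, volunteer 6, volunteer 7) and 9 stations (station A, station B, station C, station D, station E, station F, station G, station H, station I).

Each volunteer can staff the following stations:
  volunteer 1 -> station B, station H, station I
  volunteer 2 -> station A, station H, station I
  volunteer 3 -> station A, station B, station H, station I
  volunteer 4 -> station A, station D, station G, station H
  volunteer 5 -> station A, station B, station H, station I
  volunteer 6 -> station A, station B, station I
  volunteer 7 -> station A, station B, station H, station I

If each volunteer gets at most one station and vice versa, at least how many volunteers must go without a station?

A valid assignment of size 5: volunteer 1→station H, volunteer 2→station A, volunteer 3→station I, volunteer 4→station D, volunteer 5→station B.
The set {volunteer 1, volunteer 2, volunteer 3, volunteer 5, volunteer 6, volunteer 7} has only 4 neighbours ({station A, station B, station H, station I}), so by Hall's theorem at most 5 of the 7 volunteers can be matched.
That matches 5 of the 7, leaving 2 unmatched; no matching can do better.

2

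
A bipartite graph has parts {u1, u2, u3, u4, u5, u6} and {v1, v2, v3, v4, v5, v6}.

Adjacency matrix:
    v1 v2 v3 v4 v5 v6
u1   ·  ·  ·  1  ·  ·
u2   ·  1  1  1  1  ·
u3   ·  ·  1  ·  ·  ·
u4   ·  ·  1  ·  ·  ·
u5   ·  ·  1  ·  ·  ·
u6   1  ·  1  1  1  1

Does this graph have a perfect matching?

No

The set {u3, u4, u5} has only 1 neighbour ({v3}), so by Hall's theorem at most 4 of the 6 left vertices can be matched.
Hence no matching covers every left vertex.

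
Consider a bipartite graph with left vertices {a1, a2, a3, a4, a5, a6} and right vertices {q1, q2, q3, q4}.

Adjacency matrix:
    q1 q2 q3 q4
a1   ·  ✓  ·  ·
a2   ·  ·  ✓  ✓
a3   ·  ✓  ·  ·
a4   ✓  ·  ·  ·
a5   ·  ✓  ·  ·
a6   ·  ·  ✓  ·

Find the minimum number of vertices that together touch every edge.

The 4 edges a1–q2, a2–q4, a4–q1, a6–q3 form a matching, so any vertex cover needs at least 4 vertices (one per matched edge).
Conversely {a2, a4, a6, q2} meets every edge and has exactly 4 vertices, so 4 is optimal.

4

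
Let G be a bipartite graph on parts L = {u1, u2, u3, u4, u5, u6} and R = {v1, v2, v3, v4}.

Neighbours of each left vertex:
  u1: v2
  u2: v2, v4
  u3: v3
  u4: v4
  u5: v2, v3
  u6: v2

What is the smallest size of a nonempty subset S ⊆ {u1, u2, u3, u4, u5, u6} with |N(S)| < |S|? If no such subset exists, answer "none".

2

Take S = {u1, u6}. Its neighbourhood is {v2}, so |N(S)| = 1 < |S| = 2.
No single vertex violates Hall's condition since each has at least one neighbour, so 2 is the minimum.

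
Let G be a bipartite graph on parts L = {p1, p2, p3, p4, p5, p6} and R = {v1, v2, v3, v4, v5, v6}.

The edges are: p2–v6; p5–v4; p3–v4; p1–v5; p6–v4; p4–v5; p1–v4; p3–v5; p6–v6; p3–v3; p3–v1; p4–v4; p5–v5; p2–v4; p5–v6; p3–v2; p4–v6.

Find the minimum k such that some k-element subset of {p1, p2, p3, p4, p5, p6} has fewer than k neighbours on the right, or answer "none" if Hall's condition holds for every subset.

Take S = {p1, p2, p4, p5}. Its neighbourhood is {v4, v5, v6}, so |N(S)| = 3 < |S| = 4.
Every subset of size less than 4 has at least as many neighbours as members, so 4 is the minimum.

4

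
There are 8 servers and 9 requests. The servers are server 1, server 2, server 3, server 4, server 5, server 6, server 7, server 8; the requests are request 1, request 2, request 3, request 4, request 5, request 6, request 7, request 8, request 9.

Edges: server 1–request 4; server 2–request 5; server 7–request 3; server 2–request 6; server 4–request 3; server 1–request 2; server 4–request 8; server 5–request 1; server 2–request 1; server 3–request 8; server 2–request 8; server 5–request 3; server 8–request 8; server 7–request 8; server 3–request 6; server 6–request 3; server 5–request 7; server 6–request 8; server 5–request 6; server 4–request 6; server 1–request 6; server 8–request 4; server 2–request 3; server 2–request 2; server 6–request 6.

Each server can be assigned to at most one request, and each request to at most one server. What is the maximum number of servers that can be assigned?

7

One maximum matching: server 1–request 2, server 2–request 5, server 3–request 8, server 4–request 3, server 5–request 7, server 6–request 6, server 8–request 4.
The set {server 3, server 4, server 6, server 7} has only 3 neighbours ({request 3, request 6, request 8}), so by Hall's theorem at most 7 of the 8 servers can be matched.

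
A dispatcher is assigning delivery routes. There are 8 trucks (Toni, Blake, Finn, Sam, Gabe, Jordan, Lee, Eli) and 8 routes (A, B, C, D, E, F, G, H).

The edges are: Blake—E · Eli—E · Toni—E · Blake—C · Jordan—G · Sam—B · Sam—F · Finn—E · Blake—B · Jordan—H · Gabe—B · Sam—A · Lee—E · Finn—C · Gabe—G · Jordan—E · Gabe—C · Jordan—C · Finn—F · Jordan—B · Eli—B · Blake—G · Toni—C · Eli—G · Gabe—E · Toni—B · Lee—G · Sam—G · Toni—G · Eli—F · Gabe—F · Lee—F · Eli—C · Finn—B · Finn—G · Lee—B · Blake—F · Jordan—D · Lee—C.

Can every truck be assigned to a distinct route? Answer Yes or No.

The set {Toni, Blake, Finn, Gabe, Lee, Eli} has only 5 neighbours ({B, C, E, F, G}), so by Hall's theorem at most 7 of the 8 trucks can be matched.
Hence no matching covers every truck.

No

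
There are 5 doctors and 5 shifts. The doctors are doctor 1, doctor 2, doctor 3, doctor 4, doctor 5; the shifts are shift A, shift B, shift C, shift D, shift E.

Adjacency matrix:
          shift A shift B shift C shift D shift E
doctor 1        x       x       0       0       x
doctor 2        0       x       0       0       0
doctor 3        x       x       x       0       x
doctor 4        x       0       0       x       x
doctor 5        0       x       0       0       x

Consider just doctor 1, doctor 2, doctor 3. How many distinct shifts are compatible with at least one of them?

4

The union of neighbours of {doctor 1, doctor 2, doctor 3} is {shift A, shift B, shift C, shift E}, which has 4 elements.
Since |N(S)| = 4 ≥ |S| = 3, Hall's condition holds for this subset.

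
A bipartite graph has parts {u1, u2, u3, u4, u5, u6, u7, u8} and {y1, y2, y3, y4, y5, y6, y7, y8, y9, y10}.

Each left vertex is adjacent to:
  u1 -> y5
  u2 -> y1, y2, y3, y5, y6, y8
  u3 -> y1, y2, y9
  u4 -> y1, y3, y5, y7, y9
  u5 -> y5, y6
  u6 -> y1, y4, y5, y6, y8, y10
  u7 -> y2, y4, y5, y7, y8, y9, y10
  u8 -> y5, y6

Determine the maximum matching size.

One maximum matching: u1–y5, u2–y1, u3–y2, u4–y3, u5–y6, u6–y10, u7–y7.
The set {u1, u5, u8} has only 2 neighbours ({y5, y6}), so by Hall's theorem at most 7 of the 8 left vertices can be matched.

7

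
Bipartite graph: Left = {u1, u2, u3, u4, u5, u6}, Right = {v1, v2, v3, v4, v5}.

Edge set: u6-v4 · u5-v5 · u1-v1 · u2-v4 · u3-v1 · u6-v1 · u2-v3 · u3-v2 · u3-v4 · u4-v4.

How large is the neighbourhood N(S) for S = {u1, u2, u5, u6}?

4

The union of neighbours of {u1, u2, u5, u6} is {v1, v3, v4, v5}, which has 4 elements.
Since |N(S)| = 4 ≥ |S| = 4, Hall's condition holds for this subset.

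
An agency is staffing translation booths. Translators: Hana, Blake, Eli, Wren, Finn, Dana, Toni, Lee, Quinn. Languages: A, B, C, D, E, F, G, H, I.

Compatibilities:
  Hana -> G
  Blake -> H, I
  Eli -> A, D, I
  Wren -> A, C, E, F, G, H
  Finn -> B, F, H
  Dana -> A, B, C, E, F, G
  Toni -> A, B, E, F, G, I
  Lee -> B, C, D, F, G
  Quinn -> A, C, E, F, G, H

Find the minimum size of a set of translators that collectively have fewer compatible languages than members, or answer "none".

none

A matching saturating every translator exists, for instance Hana→G, Blake→I, Eli→D, Wren→C, Finn→H, Dana→B, Toni→E, Lee→F, Quinn→A.
By Hall's marriage theorem, this means |N(S)| ≥ |S| for every subset S, so no violating subset exists.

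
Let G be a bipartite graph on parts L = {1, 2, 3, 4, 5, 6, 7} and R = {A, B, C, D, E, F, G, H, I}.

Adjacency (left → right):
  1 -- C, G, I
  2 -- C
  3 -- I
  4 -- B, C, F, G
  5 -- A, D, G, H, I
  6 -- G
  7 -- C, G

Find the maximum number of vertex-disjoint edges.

For example, pair 1→G, 2→C, 3→I, 4→B, 5→A.
The set {1, 2, 3, 6, 7} has only 3 neighbours ({C, G, I}), so by Hall's theorem at most 5 of the 7 left vertices can be matched.

5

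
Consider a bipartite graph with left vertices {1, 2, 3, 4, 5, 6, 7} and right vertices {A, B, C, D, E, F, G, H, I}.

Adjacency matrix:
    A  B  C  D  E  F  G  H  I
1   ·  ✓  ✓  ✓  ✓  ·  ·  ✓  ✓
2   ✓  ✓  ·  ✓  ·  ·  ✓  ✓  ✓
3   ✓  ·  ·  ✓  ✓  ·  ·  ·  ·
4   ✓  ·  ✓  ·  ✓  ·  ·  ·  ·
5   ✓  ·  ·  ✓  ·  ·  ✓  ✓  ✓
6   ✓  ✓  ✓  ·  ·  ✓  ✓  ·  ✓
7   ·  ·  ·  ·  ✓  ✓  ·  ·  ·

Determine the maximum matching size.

For example, pair 1→H, 2→G, 3→D, 4→C, 5→I, 6→A, 7→E.
All 7 left vertices are matched, so no larger matching exists.

7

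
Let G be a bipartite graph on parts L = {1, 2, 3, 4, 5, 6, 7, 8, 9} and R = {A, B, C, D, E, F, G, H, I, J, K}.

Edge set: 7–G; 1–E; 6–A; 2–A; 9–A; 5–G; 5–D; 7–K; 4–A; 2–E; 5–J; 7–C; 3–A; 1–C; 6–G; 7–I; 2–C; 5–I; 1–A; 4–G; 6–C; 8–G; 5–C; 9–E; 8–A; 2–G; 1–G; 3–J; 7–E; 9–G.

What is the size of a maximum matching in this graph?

7

One maximum matching: 1-E, 2-G, 3-J, 4-A, 5-D, 6-C, 7-K.
The set {1, 2, 4, 6, 8, 9} has only 4 neighbours ({A, C, E, G}), so by Hall's theorem at most 7 of the 9 left vertices can be matched.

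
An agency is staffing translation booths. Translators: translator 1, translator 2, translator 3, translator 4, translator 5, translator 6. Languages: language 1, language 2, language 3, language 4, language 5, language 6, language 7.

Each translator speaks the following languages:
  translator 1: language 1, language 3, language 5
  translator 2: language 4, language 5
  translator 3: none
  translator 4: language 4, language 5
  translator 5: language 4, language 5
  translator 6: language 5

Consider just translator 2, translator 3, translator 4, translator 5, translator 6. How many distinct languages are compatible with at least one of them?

The union of neighbours of {translator 2, translator 3, translator 4, translator 5, translator 6} is {language 4, language 5}, which has 2 elements.
Since |N(S)| = 2 < |S| = 5, Hall's condition fails for this subset.

2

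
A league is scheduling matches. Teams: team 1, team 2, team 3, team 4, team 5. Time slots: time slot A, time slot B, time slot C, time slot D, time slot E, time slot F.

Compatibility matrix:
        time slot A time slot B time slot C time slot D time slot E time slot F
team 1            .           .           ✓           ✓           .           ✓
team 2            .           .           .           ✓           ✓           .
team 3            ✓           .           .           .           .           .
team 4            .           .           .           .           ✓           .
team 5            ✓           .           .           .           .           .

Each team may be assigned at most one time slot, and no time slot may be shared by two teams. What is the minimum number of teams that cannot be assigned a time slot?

One maximum matching: team 1→time slot F, team 2→time slot D, team 3→time slot A, team 4→time slot E.
The set {team 3, team 5} has only 1 neighbour ({time slot A}), so by Hall's theorem at most 4 of the 5 teams can be matched.
That matches 4 of the 5, leaving 1 unmatched; no matching can do better.

1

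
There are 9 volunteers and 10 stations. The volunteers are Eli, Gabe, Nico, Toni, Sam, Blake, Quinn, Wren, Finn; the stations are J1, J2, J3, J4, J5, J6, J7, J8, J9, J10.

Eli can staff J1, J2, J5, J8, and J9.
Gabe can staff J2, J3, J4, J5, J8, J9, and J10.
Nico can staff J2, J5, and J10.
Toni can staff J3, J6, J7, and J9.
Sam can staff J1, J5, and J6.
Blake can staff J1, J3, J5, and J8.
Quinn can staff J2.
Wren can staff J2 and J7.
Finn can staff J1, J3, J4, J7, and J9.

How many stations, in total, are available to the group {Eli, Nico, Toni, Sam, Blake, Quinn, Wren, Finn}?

10

The union of neighbours of {Eli, Nico, Toni, Sam, Blake, Quinn, Wren, Finn} is {J1, J2, J3, J4, J5, J6, J7, J8, J9, J10}, which has 10 elements.
Since |N(S)| = 10 ≥ |S| = 8, Hall's condition holds for this subset.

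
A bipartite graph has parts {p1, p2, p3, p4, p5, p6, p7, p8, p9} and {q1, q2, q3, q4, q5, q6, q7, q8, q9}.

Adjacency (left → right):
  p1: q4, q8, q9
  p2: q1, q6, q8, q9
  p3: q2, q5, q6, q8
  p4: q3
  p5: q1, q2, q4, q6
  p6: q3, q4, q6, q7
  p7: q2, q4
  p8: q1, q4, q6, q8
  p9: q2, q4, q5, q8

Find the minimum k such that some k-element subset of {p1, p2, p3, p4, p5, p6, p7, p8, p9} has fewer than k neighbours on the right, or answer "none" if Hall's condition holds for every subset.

none

A matching saturating every left vertex exists, for instance p1→q9, p2→q6, p3→q5, p4→q3, p5→q1, p6→q7, p7→q2, p8→q4, p9→q8.
By Hall's marriage theorem, this means |N(S)| ≥ |S| for every subset S, so no violating subset exists.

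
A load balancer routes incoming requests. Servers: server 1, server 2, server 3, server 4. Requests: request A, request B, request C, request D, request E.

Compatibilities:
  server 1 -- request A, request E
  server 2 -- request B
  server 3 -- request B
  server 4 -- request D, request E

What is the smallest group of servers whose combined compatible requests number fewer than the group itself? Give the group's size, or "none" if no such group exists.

2

Take S = {server 2, server 3}. Its neighbourhood is {request B}, so |N(S)| = 1 < |S| = 2.
No single vertex violates Hall's condition since each has at least one neighbour, so 2 is the minimum.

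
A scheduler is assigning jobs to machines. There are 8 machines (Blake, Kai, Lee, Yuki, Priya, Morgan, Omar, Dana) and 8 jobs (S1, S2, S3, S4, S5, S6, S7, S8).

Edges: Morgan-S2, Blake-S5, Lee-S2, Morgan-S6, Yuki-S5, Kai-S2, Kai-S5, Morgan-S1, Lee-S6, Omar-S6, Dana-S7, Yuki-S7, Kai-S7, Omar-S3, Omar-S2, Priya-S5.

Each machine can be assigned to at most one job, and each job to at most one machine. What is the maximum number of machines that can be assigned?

For example, pair Blake→S5, Kai→S2, Lee→S6, Yuki→S7, Morgan→S1, Omar→S3.
The set {Blake, Yuki, Priya, Dana} has only 2 neighbours ({S5, S7}), so by Hall's theorem at most 6 of the 8 machines can be matched.

6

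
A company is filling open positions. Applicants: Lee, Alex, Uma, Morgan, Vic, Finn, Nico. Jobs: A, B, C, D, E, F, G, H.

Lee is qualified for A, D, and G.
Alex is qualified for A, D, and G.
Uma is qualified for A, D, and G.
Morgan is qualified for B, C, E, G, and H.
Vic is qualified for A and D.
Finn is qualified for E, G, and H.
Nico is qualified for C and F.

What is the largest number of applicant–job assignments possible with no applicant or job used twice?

6

One maximum matching: Lee-A, Alex-D, Uma-G, Morgan-H, Finn-E, Nico-F.
The set {Lee, Alex, Uma, Vic} has only 3 neighbours ({A, D, G}), so by Hall's theorem at most 6 of the 7 applicants can be matched.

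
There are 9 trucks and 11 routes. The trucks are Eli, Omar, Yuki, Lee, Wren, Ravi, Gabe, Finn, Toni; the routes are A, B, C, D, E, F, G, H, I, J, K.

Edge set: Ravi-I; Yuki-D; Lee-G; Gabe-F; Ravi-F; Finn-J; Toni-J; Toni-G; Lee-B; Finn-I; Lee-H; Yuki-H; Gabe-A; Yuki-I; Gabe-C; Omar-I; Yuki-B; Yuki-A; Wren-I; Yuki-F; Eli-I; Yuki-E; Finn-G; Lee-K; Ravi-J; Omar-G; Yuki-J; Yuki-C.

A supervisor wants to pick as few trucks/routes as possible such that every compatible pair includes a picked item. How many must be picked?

7

{Yuki, Lee, Ravi, Gabe, G, I, J} is a vertex cover of size 7: every edge has an endpoint in this set.
No smaller cover exists because Eli–I, Omar–G, Yuki–A, Lee–B, Ravi–F, Gabe–C, Finn–J is a matching of size 7, and a cover must include an endpoint of each of these disjoint edges (König's theorem).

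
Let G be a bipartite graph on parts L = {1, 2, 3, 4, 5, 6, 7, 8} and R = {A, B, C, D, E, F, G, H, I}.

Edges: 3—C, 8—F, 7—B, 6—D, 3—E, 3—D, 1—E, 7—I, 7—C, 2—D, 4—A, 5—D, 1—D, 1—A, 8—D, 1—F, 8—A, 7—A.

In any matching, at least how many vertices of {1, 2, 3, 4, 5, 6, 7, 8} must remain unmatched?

A valid assignment of size 6: 1–E, 2–D, 3–C, 4–A, 7–I, 8–F.
The set {2, 5, 6} has only 1 neighbour ({D}), so by Hall's theorem at most 6 of the 8 left vertices can be matched.
That matches 6 of the 8, leaving 2 unmatched; no matching can do better.

2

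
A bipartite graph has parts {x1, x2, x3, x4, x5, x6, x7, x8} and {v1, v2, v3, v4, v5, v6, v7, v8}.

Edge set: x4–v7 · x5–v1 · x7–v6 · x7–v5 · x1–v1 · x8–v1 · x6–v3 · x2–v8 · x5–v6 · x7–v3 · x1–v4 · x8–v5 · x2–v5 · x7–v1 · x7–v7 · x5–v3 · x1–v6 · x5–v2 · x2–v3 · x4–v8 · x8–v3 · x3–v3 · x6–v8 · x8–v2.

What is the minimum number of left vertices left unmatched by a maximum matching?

0

One maximum matching: x1-v4, x2-v5, x3-v3, x4-v7, x5-v1, x6-v8, x7-v6, x8-v2.
All 8 left vertices are matched, so no larger matching exists.
That matches 8 of the 8, leaving 0 unmatched; no matching can do better.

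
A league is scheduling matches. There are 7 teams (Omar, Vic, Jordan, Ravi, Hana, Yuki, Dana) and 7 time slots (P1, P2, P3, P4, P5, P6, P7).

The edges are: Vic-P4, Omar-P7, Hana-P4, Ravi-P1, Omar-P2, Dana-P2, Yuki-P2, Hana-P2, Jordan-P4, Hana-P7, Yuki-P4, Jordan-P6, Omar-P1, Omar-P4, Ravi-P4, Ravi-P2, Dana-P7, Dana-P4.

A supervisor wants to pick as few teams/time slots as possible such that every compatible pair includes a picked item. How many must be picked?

5

The 5 edges Omar–P1, Vic–P4, Jordan–P6, Ravi–P2, Hana–P7 form a matching, so any vertex cover needs at least 5 vertices (one per matched edge).
Conversely {Jordan, P1, P2, P4, P7} meets every edge and has exactly 5 vertices, so 5 is optimal.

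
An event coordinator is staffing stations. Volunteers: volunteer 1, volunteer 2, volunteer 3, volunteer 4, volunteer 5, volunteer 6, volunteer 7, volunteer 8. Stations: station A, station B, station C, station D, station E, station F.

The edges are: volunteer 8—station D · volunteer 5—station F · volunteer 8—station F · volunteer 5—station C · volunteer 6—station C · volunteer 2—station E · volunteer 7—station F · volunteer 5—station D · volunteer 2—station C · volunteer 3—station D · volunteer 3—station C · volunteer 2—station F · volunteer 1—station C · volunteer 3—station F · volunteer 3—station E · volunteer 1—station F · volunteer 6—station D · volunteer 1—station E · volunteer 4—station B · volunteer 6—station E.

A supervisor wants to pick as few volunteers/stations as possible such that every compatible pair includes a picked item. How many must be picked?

5

A maximum matching has 5 edges (e.g. volunteer 1–station F, volunteer 2–station E, volunteer 3–station C, volunteer 4–station B, volunteer 5–station D).
By König's theorem the minimum vertex cover has the same size. One such cover is {volunteer 4, station C, station D, station E, station F}.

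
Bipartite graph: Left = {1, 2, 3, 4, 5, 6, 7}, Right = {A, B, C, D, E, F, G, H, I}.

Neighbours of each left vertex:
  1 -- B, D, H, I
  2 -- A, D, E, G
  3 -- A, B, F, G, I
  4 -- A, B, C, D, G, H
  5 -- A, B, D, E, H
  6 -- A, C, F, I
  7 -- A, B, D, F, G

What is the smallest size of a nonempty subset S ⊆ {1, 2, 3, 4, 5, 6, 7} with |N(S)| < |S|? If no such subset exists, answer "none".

A matching saturating every left vertex exists, for instance 1→B, 2→D, 3→A, 4→H, 5→E, 6→I, 7→G.
By Hall's marriage theorem, this means |N(S)| ≥ |S| for every subset S, so no violating subset exists.

none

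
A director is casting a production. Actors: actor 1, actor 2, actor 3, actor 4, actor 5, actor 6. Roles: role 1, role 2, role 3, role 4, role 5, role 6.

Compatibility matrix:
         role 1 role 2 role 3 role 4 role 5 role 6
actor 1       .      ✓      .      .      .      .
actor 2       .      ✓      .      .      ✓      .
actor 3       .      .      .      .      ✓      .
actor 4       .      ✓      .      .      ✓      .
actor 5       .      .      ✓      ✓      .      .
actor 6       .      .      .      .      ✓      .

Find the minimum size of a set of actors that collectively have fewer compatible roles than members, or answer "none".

Take S = {actor 3, actor 6}. Its neighbourhood is {role 5}, so |N(S)| = 1 < |S| = 2.
No single vertex violates Hall's condition since each has at least one neighbour, so 2 is the minimum.

2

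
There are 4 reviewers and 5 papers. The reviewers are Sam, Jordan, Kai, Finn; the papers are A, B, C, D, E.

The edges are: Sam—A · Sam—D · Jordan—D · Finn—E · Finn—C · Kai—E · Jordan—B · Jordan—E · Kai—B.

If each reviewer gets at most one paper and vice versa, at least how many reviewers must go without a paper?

0

For example, pair Sam→A, Jordan→D, Kai→B, Finn→E.
This saturates every reviewer, so 4 is the maximum.
That matches 4 of the 4, leaving 0 unmatched; no matching can do better.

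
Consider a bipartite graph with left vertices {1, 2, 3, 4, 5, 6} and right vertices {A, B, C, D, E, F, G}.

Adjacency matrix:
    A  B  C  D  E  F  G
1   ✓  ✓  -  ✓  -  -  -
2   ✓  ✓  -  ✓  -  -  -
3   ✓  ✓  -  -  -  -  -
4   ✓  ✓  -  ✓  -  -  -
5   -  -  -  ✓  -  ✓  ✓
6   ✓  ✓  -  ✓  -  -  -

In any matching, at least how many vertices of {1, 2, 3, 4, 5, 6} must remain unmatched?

A valid assignment of size 4: 1-A, 2-D, 3-B, 5-F.
The set {1, 2, 3, 4, 6} has only 3 neighbours ({A, B, D}), so by Hall's theorem at most 4 of the 6 left vertices can be matched.
That matches 4 of the 6, leaving 2 unmatched; no matching can do better.

2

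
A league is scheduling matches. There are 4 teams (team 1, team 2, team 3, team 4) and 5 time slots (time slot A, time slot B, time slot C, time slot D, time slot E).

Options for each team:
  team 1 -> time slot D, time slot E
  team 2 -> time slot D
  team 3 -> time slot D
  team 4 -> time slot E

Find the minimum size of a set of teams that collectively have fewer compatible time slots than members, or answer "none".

2

Take S = {team 2, team 3}. Its neighbourhood is {time slot D}, so |N(S)| = 1 < |S| = 2.
No single vertex violates Hall's condition since each has at least one neighbour, so 2 is the minimum.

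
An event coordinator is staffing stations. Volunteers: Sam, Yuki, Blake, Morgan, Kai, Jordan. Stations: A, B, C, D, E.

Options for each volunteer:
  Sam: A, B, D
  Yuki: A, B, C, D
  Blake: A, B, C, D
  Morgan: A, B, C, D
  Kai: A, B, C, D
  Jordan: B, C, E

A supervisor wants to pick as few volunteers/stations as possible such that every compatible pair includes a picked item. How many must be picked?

5

The 5 edges Sam–A, Yuki–D, Blake–C, Morgan–B, Jordan–E form a matching, so any vertex cover needs at least 5 vertices (one per matched edge).
Conversely {Jordan, A, B, C, D} meets every edge and has exactly 5 vertices, so 5 is optimal.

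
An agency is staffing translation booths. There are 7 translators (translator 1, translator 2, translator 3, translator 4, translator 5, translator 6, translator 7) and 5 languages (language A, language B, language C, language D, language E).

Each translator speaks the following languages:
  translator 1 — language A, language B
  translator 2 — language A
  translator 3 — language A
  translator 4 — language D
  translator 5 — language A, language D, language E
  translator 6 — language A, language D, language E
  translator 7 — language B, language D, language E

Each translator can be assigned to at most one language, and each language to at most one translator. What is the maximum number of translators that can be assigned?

One maximum matching: translator 1→language B, translator 2→language A, translator 4→language D, translator 5→language E.
The set {translator 1, translator 2, translator 3, translator 4, translator 5, translator 6, translator 7} has only 4 neighbours ({language A, language B, language D, language E}), so by Hall's theorem at most 4 of the 7 translators can be matched.

4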